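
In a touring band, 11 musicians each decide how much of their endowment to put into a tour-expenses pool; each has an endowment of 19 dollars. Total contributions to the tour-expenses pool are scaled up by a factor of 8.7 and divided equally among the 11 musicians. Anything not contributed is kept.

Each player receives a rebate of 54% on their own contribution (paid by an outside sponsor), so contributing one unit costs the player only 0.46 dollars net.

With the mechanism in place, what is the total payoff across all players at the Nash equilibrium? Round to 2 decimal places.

With the mechanism, a contributed unit returns (8.7/11) / 0.46 = 1.7194 per unit of net cost to the contributor — now above 1 — so contributing fully is weakly dominant for every player.
At the Nash equilibrium everyone contributes 19. Group total payoff = 11 × (19 × 0.54 + 8.7 × 19) = 1931.16.

1931.16 dollars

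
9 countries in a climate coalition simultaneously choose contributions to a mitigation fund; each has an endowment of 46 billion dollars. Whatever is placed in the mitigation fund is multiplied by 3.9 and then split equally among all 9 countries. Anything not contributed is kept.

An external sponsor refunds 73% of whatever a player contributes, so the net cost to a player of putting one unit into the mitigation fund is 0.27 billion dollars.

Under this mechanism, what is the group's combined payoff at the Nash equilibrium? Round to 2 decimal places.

1916.82 billion dollars

Under the mechanism each unit contributed yields (3.9/9) / 0.27 = 1.6049 back to its contributor per unit of net cost, which exceeds 1, making full contribution the dominant choice for everyone.
So the Nash equilibrium is full contribution by all 9; the group earns 9 × (46 × 0.73 + 3.9 × 46) = 1916.82.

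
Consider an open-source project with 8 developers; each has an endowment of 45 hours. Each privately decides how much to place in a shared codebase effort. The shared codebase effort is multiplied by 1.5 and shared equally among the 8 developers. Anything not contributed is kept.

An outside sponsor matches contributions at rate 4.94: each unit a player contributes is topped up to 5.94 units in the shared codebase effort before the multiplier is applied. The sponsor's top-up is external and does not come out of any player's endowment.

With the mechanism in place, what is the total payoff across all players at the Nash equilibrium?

Under the mechanism each unit contributed yields 1.5 × 5.94 / 8 = 1.1138 back to its contributor per unit of net cost, which exceeds 1, making full contribution the dominant choice for everyone.
So the Nash equilibrium is full contribution by all 8; the group earns 1.5 × 5.94 × 360 = 3207.60.

3207.60 hours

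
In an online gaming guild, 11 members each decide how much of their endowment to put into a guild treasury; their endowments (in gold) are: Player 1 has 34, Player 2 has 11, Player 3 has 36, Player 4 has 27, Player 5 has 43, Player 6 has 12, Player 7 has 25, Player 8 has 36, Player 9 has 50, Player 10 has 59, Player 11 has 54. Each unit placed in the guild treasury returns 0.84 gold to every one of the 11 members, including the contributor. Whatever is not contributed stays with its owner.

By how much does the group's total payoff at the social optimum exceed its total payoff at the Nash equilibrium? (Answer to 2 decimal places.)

3188.88 gold

The private return per contributed unit is 0.84 < 1 for everyone, so the Nash equilibrium is zero contribution and the group total is Σ E_j = 34 + 11 + 36 + 27 + 43 + 12 + 25 + 36 + 50 + 59 + 54 = 387.
Each contributed unit returns 9.240 to the group, so the social optimum is full contribution by everyone: group total = 9.240 × 387 = 3575.88.
Efficiency loss = (9.240 − 1) × 387 = 3188.88.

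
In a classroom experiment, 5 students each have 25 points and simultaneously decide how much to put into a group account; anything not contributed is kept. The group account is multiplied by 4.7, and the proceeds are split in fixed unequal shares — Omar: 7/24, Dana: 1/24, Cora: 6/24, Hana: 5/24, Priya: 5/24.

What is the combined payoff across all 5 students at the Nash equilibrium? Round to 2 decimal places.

A player with share s gets back 4.7·s per unit contributed, so full contribution is dominant for anyone with s > 1/4.7 = 0.2128 and zero contribution is dominant for anyone below.
Omar and Cora clear that bar, contributing 25 each; the remaining 3 contribute 0. Total contributed: 50.
The group account pays out 4.7 × 50 = 235.00 in total (split across the unequal shares, but the aggregate is all that matters for the group sum).
The 3 free-riders keep 25 each, adding 75. Group total = 75 + 235.00 = 310.00.

310.00 points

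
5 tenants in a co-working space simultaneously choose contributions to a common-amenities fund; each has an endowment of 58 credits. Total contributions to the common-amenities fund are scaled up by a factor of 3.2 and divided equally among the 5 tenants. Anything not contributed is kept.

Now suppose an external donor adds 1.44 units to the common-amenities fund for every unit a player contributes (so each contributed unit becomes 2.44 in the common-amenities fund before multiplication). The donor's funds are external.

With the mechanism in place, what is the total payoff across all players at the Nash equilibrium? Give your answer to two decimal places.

2264.32 credits

With the mechanism, a contributed unit returns 3.2 × 2.44 / 5 = 1.5616 per unit of net cost to the contributor — now above 1 — so contributing fully is weakly dominant for every player.
At the Nash equilibrium everyone contributes 58. Group total payoff = 3.2 × 2.44 × 290 = 2264.32.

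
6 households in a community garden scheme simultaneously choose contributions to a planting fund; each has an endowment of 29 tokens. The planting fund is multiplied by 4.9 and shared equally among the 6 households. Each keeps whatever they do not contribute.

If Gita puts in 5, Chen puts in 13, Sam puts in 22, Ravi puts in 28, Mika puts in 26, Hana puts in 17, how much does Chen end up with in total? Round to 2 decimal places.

Total contributed: 5 + 13 + 22 + 28 + 26 + 17 = 111.
Each receives 4.9 × 111 / 6 = 90.65 from the planting fund.
Chen keeps 29 − 13 = 16, so Chen's payoff is 16 + 90.65 = 106.65.

106.65 tokens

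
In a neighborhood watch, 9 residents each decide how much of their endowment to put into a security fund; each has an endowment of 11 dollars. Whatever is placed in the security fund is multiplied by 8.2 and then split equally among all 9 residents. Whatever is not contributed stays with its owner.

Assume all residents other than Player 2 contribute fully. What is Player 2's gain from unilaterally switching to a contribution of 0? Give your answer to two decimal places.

Switching from a contribution of 11 to 0 lets Player 2 keep an extra 11 dollars, but lowers the security fund by 11, which costs Player 2 their own share of that drop: 8.2/9 × 11 = 10.02.
Net gain = 11 − 10.02 = 0.98. The private return per contributed unit (0.9111) is below 1, so free-riding is indeed the best response regardless of what the others do.

0.98 dollars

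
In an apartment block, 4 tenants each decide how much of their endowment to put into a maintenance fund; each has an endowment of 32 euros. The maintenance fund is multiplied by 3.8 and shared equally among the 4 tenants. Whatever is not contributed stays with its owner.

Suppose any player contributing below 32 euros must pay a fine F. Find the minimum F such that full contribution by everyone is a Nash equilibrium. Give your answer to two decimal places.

1.60 euros

Given the others contribute fully, the best deviation is to contribute 0 (any partial contribution still incurs the fine and gives up units whose private return 0.9500 is below 1).
Deviating from 32 to 0 saves 32 euros but forfeits the deviator's share of the drop in the maintenance fund: 3.8/4 × 32 = 30.40.
So the deviation gain is 32 − 30.40 = 1.60, and the fine must be at least 1.60 euros to wipe it out.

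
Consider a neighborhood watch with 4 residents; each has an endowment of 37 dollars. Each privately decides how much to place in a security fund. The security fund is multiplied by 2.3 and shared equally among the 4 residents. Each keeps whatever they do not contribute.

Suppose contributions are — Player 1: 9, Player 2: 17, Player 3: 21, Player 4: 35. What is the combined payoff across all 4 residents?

Total contributed: 9 + 17 + 21 + 35 = 82; total kept: 4 × 37 − 82 = 66.
The security fund pays out 2.3 × 82 = 188.60 in aggregate.
Group total = 66 + 188.60 = 254.60.

254.60 dollars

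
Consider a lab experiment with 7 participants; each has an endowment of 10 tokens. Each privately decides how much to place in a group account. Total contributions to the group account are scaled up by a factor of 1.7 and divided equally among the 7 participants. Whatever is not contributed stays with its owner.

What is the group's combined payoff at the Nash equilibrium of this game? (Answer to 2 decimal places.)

Each contributed unit returns 1.7/7 = 0.2429 to its contributor — below 1 — so contributing 0 is dominant for every player. At the Nash equilibrium everyone keeps their 10, and the group total is 7 × 10 = 70.

70.00 tokens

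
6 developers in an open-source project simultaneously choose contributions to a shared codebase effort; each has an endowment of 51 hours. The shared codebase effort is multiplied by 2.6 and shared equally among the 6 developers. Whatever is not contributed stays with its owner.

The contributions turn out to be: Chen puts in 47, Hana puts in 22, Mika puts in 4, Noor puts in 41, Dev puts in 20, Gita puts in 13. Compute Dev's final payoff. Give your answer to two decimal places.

94.70 hours

Total contributed: 47 + 22 + 4 + 41 + 20 + 13 = 147.
Each receives 2.6 × 147 / 6 = 63.70 from the shared codebase effort.
Dev keeps 51 − 20 = 31, so Dev's payoff is 31 + 63.70 = 94.70.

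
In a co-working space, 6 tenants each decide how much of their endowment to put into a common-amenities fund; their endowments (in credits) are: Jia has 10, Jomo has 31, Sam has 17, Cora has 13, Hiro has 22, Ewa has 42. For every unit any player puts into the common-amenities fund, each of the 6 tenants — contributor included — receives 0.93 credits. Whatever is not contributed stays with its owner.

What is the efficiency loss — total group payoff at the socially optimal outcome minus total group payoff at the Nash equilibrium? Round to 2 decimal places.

The private return per contributed unit is 0.93 < 1 for everyone, so the Nash equilibrium is zero contribution and the group total is Σ E_j = 10 + 31 + 17 + 13 + 22 + 42 = 135.
Each contributed unit returns 5.580 to the group, so the social optimum is full contribution by everyone: group total = 5.580 × 135 = 753.30.
Efficiency loss = (5.580 − 1) × 135 = 618.30.

618.30 credits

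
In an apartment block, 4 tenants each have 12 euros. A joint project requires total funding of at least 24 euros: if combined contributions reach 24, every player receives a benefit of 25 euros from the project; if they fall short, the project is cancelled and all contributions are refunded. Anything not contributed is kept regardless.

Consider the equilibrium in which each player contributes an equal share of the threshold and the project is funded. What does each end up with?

31 euros

Equal share of the threshold: 24/4 = 6.
At this profile no one gains by cutting their contribution: any cut drops the total below 24, the project is cancelled, contributions are refunded, and the deviator ends with 12, which is less than 12 − 6 + 25 = 31. Contributing more than 6 just wastes the excess. So contributing exactly 6 is a best response.
Each player's payoff: 12 − 6 + 25 = 31.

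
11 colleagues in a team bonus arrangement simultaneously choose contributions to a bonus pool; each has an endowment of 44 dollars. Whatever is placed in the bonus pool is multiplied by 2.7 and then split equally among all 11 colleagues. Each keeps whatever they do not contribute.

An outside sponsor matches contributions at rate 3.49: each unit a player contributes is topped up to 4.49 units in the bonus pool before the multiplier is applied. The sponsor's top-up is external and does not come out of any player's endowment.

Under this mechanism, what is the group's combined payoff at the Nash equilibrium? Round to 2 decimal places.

Under the mechanism each unit contributed yields 2.7 × 4.49 / 11 = 1.1021 back to its contributor per unit of net cost, which exceeds 1, making full contribution the dominant choice for everyone.
So the Nash equilibrium is full contribution by all 11; the group earns 2.7 × 4.49 × 484 = 5867.53.

5867.53 dollars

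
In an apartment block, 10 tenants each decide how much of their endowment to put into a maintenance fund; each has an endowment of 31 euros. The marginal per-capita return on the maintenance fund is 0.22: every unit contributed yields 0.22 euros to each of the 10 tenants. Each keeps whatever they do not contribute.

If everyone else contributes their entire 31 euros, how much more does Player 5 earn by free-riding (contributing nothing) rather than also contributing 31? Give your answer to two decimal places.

Switching from a contribution of 31 to 0 lets Player 5 keep an extra 31 euros, but lowers the maintenance fund by 31, which costs Player 5 their own share of that drop: 0.22 × 31 = 6.82.
Net gain = 31 − 6.82 = 24.18. The private return per contributed unit (0.22) is below 1, so free-riding is indeed the best response regardless of what the others do.

24.18 euros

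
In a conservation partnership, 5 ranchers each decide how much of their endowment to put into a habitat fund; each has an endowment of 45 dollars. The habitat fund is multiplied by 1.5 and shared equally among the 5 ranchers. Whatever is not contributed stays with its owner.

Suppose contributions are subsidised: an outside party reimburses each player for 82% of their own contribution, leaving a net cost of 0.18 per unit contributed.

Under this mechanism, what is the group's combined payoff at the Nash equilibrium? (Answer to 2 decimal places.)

With the mechanism, a contributed unit returns (1.5/5) / 0.18 = 1.6667 per unit of net cost to the contributor — now above 1 — so contributing fully is weakly dominant for every player.
So the Nash equilibrium is full contribution by all 5; the group earns 5 × (45 × 0.82 + 1.5 × 45) = 522.00.

522.00 dollars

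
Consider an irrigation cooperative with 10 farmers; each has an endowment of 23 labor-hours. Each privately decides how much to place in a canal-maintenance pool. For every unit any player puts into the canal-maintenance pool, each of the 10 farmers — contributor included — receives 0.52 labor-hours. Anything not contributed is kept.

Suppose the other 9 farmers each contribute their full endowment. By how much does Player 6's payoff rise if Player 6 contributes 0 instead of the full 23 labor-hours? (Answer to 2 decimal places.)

Switching from a contribution of 23 to 0 lets Player 6 keep an extra 23 labor-hours, but lowers the canal-maintenance pool by 23, which costs Player 6 their own share of that drop: 0.52 × 23 = 11.96.
Net gain = 23 − 11.96 = 11.04. The private return per contributed unit (0.52) is below 1, so free-riding is indeed the best response regardless of what the others do.

11.04 labor-hours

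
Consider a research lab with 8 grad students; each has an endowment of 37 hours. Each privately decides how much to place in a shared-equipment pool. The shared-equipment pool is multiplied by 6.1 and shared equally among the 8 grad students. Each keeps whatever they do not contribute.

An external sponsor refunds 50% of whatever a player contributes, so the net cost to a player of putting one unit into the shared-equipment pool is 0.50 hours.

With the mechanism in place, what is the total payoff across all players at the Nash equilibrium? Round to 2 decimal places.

Under the mechanism each unit contributed yields (6.1/8) / 0.50 = 1.5250 back to its contributor per unit of net cost, which exceeds 1, making full contribution the dominant choice for everyone.
So the Nash equilibrium is full contribution by all 8; the group earns 8 × (37 × 0.50 + 6.1 × 37) = 1953.60.

1953.60 hours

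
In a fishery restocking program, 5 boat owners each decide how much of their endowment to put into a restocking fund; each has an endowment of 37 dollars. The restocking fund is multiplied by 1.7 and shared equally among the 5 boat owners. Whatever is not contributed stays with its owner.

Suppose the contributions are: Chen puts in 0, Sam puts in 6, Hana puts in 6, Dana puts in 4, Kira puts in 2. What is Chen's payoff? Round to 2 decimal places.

43.12 dollars

Total contributed: 0 + 6 + 6 + 4 + 2 = 18.
Each receives 1.7 × 18 / 5 = 6.12 from the restocking fund.
Chen keeps 37 − 0 = 37, so Chen's payoff is 37 + 6.12 = 43.12.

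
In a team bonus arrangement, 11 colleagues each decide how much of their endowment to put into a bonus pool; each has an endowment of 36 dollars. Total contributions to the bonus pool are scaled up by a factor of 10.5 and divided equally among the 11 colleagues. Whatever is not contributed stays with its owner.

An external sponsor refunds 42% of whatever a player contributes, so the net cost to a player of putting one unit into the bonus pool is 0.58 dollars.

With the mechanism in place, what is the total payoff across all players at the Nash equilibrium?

With the mechanism, a contributed unit returns (10.5/11) / 0.58 = 1.6458 per unit of net cost to the contributor — now above 1 — so contributing fully is weakly dominant for every player.
So the Nash equilibrium is full contribution by all 11; the group earns 11 × (36 × 0.42 + 10.5 × 36) = 4324.32.

4324.32 dollars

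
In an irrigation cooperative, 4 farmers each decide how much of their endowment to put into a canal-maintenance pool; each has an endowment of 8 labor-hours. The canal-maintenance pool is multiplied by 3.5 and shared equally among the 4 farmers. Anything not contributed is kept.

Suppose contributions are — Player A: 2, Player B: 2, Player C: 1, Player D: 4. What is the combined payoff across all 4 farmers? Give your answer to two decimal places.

Total contributed: 2 + 2 + 1 + 4 = 9; total kept: 4 × 8 − 9 = 23.
The canal-maintenance pool pays out 3.5 × 9 = 31.50 in aggregate.
Group total = 23 + 31.50 = 54.50.

54.50 labor-hours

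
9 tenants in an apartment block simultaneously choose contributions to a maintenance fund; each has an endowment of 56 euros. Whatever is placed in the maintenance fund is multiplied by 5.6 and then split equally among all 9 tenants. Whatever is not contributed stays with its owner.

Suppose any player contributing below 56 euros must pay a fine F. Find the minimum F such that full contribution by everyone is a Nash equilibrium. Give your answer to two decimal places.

21.16 euros

Given the others contribute fully, the best deviation is to contribute 0 (any partial contribution still incurs the fine and gives up units whose private return 0.6222 is below 1).
Deviating from 56 to 0 saves 56 euros but forfeits the deviator's share of the drop in the maintenance fund: 5.6/9 × 56 = 34.84.
So the deviation gain is 56 − 34.84 = 21.16, and the fine must be at least 21.16 euros to wipe it out.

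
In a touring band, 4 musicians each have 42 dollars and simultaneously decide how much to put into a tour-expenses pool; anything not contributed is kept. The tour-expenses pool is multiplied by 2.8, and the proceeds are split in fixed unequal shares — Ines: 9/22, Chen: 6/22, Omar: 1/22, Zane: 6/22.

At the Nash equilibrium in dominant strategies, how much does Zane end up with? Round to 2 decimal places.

Player j's private return per contributed unit is 2.8 × (j's share). Contributing is weakly dominant for j when that share is at least 1/2.8 = 0.3571, and contributing 0 is dominant otherwise.
Ines alone (share 9/22) is above the threshold, contributing 42; the remaining 3 contribute 0. Total contributed: 42.
Zane keeps 42 and receives 2.8 × 42 × 6/22 = 32.07 from the tour-expenses pool, for a payoff of 74.07.

74.07 dollars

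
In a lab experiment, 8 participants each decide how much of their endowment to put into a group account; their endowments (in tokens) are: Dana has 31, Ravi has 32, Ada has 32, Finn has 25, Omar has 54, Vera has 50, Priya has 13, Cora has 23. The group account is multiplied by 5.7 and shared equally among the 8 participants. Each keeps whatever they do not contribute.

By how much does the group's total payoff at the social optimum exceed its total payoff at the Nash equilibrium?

The private return per contributed unit is 5.7/8 = 0.7125 < 1 for every player regardless of endowment, so the Nash equilibrium is zero contribution and the group total is Σ E_j = 31 + 32 + 32 + 25 + 54 + 50 + 13 + 23 = 260.
Each contributed unit returns 5.700 to the group, so the social optimum is full contribution by everyone: group total = 5.700 × 260 = 1482.00.
Efficiency loss = (5.700 − 1) × 260 = 1222.00.

1222.00 tokens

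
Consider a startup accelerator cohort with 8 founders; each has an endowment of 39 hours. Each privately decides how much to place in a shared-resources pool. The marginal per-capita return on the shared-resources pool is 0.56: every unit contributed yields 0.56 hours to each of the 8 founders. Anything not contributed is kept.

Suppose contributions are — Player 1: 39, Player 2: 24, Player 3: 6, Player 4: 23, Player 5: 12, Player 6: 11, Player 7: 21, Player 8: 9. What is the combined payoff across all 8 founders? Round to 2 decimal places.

Total contributed: 39 + 24 + 6 + 23 + 12 + 11 + 21 + 9 = 145; total kept: 8 × 39 − 145 = 167.
The shared-resources pool pays out 0.56 × 8 × 145 = 649.60 in aggregate.
Group total = 167 + 649.60 = 816.60.

816.60 hours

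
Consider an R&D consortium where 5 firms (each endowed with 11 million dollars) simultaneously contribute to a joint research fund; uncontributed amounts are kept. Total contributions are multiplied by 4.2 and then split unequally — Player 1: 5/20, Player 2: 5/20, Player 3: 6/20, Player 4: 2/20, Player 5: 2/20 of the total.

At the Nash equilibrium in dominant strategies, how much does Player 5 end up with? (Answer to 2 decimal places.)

24.86 million dollars

Player j's private return per contributed unit is 4.2 × (j's share). Contributing is weakly dominant for j when that share is at least 1/4.2 = 0.2381, and contributing 0 is dominant otherwise.
Player 1, Player 2 and Player 3 clear that bar, contributing 11 each; the remaining 2 contribute 0. Total contributed: 33.
Player 5 keeps 11 and receives 4.2 × 33 × 2/20 = 13.86 from the joint research fund, for a payoff of 24.86.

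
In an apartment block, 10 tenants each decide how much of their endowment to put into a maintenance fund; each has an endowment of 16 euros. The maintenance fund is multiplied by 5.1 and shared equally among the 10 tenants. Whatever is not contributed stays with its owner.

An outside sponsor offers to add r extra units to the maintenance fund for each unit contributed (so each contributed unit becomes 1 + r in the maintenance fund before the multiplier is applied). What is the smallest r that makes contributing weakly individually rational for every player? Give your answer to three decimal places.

0.961

With matching at rate r, one contributed unit becomes (1 + r) in the maintenance fund and returns 5.1 × (1 + r) / 10 to the contributor.
Setting this equal to 1: 1 + r = 10/5.1 = 1.9608.
So the minimum matching rate is r = 1.9608 − 1 = 0.961.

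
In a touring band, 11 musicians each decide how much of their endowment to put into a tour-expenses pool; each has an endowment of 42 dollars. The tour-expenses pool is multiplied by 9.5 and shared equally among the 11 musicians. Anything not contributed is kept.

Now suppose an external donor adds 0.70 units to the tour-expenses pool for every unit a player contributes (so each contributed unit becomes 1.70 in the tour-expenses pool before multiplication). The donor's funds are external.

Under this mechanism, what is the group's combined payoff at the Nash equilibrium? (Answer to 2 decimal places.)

7461.30 dollars

With the mechanism, a contributed unit returns 9.5 × 1.70 / 11 = 1.4682 per unit of net cost to the contributor — now above 1 — so contributing fully is weakly dominant for every player.
So the Nash equilibrium is full contribution by all 11; the group earns 9.5 × 1.70 × 462 = 7461.30.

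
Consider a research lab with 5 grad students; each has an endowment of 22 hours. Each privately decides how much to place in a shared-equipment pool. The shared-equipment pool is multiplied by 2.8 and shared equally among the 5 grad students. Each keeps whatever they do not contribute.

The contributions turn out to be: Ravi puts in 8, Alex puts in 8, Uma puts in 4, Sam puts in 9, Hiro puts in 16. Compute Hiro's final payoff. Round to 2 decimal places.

Total contributed: 8 + 8 + 4 + 9 + 16 = 45.
Each receives 2.8 × 45 / 5 = 25.20 from the shared-equipment pool.
Hiro keeps 22 − 16 = 6, so Hiro's payoff is 6 + 25.20 = 31.20.

31.20 hours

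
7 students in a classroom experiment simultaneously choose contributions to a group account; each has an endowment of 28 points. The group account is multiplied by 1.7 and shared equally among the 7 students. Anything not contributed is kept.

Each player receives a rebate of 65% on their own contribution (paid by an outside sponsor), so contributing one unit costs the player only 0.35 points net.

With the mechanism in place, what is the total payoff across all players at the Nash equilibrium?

196.00 points

The effective private return is (1.7/7) / 0.35 = 0.6939, which is still under 1, so the mechanism doesn't change anyone's dominant strategy: zero contribution.
Everyone keeps their endowment and the group total is 7 × 28 = 196.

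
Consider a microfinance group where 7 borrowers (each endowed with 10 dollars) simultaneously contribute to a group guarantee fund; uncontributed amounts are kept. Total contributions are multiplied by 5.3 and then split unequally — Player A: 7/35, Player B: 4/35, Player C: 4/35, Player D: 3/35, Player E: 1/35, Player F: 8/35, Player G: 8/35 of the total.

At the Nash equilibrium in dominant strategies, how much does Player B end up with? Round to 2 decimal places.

28.17 dollars

Player j's private return per contributed unit is 5.3 × (j's share). Contributing is weakly dominant for j when that share is at least 1/5.3 = 0.1887, and contributing 0 is dominant otherwise.
The shares above 0.1887 belong to Player A, Player F and Player G, contributing 10 each; the remaining 4 contribute 0. Total contributed: 30.
Player B keeps 10 and receives 5.3 × 30 × 4/35 = 18.17 from the group guarantee fund, for a payoff of 28.17.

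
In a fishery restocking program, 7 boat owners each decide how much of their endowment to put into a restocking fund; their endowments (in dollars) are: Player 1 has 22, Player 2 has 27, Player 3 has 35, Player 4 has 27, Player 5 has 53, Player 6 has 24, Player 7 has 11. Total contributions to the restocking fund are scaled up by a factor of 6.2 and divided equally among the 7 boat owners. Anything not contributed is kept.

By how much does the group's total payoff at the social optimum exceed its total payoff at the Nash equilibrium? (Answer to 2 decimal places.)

The private return per contributed unit is 6.2/7 = 0.8857 < 1 for every player regardless of endowment, so the Nash equilibrium is zero contribution and the group total is Σ E_j = 22 + 27 + 35 + 27 + 53 + 24 + 11 = 199.
Each contributed unit returns 6.200 to the group, so the social optimum is full contribution by everyone: group total = 6.200 × 199 = 1233.80.
Efficiency loss = (6.200 − 1) × 199 = 1034.80.

1034.80 dollars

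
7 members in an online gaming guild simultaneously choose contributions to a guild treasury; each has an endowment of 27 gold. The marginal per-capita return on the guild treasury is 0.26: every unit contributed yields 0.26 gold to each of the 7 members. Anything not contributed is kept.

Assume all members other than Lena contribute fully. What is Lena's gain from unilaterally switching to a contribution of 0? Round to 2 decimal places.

19.98 gold

Switching from a contribution of 27 to 0 lets Lena keep an extra 27 gold, but lowers the guild treasury by 27, which costs Lena their own share of that drop: 0.26 × 27 = 7.02.
Net gain = 27 − 7.02 = 19.98. The private return per contributed unit (0.26) is below 1, so free-riding is indeed the best response regardless of what the others do.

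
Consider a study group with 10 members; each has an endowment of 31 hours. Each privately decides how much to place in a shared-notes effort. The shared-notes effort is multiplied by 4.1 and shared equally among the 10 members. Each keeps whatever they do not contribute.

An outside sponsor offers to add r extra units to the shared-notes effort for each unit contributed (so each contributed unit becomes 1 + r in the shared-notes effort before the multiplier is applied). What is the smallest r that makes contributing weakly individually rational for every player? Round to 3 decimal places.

1.439

With matching at rate r, one contributed unit becomes (1 + r) in the shared-notes effort and returns 4.1 × (1 + r) / 10 to the contributor.
Setting this equal to 1: 1 + r = 10/4.1 = 2.4390.
So the minimum matching rate is r = 2.4390 − 1 = 1.439.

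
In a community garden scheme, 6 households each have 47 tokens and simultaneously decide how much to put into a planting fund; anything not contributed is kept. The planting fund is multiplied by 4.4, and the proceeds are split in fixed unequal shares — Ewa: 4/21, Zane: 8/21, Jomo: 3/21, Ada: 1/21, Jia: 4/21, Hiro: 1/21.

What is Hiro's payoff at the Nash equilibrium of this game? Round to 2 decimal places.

Player j's private return per contributed unit is 4.4 × (j's share). Contributing is weakly dominant for j when that share is at least 1/4.4 = 0.2273, and contributing 0 is dominant otherwise.
The only share above 0.2273 is Zane's 8/21, contributing 47; the remaining 5 contribute 0. Total contributed: 47.
Hiro keeps 47 and receives 4.4 × 47 × 1/21 = 9.85 from the planting fund, for a payoff of 56.85.

56.85 tokens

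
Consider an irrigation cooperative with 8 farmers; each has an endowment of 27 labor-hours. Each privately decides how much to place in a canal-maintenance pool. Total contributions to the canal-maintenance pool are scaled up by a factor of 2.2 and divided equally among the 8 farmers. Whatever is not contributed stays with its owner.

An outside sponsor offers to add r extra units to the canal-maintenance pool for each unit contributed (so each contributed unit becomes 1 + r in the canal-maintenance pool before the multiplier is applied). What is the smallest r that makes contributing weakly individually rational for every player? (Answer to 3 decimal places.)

2.636

With matching at rate r, one contributed unit becomes (1 + r) in the canal-maintenance pool and returns 2.2 × (1 + r) / 8 to the contributor.
Setting this equal to 1: 1 + r = 8/2.2 = 3.6364.
So the minimum matching rate is r = 3.6364 − 1 = 2.636.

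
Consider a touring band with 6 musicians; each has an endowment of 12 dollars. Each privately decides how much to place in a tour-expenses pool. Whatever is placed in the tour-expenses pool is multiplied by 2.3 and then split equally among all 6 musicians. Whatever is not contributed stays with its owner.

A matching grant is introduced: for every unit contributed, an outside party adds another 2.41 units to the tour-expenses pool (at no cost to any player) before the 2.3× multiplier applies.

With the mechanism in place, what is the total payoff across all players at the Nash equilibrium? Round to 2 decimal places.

Under the mechanism each unit contributed yields 2.3 × 3.41 / 6 = 1.3072 back to its contributor per unit of net cost, which exceeds 1, making full contribution the dominant choice for everyone.
At the Nash equilibrium everyone contributes 12. Group total payoff = 2.3 × 3.41 × 72 = 564.70.

564.70 dollars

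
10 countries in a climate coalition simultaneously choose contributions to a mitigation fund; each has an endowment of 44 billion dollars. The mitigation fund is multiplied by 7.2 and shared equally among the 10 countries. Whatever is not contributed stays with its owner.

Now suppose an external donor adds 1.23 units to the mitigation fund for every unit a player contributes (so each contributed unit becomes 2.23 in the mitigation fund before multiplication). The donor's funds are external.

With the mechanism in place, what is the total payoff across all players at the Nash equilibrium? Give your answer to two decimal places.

The effective private return per unit is now 7.2 × 2.23 / 10 = 1.6056 > 1, so every player's dominant strategy flips to full contribution.
So the Nash equilibrium is full contribution by all 10; the group earns 7.2 × 2.23 × 440 = 7064.64.

7064.64 billion dollars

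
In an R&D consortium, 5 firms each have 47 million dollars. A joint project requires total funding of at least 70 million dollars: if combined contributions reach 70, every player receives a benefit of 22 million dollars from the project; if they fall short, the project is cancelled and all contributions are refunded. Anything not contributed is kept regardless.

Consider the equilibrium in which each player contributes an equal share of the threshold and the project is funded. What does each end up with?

55 million dollars

Equal share of the threshold: 70/5 = 14.
At this profile no one gains by cutting their contribution: any cut drops the total below 70, the project is cancelled, contributions are refunded, and the deviator ends with 47, which is less than 47 − 14 + 22 = 55. Contributing more than 14 just wastes the excess. So contributing exactly 14 is a best response.
Each player's payoff: 47 − 14 + 22 = 55.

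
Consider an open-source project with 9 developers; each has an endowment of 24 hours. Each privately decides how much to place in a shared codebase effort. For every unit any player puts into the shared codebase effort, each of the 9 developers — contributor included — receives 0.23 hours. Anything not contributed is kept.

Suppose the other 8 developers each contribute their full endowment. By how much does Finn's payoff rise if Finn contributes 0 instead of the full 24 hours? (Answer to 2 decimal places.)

Switching from a contribution of 24 to 0 lets Finn keep an extra 24 hours, but lowers the shared codebase effort by 24, which costs Finn their own share of that drop: 0.23 × 24 = 5.52.
Net gain = 24 − 5.52 = 18.48. The private return per contributed unit (0.23) is below 1, so free-riding is indeed the best response regardless of what the others do.

18.48 hours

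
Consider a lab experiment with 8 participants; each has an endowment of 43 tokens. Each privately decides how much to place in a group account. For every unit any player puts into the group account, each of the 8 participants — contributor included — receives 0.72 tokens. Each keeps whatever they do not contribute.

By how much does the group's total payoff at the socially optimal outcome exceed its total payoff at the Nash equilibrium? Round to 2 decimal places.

The private return per contributed unit is 0.72 < 1, so contributing 0 is dominant for every player. At the Nash equilibrium everyone keeps their 43, and the group total is 8 × 43 = 344.
Each contributed unit returns 5.760 to the group as a whole (0.72 to each of 8 players), which exceeds 1, so the social optimum is full contribution: group total = 5.760 × 344 = 1981.44.
Efficiency loss = 1981.44 − 344 = 1637.44.

1637.44 tokens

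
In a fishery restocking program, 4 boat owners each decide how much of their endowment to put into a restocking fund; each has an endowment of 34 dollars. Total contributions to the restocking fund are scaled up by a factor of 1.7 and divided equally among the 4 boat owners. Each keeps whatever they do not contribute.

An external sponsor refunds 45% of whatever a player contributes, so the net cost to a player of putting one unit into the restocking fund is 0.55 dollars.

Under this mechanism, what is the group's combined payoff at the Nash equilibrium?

136.00 dollars

The effective private return is (1.7/4) / 0.55 = 0.7727, which is still under 1, so the mechanism doesn't change anyone's dominant strategy: zero contribution.
Everyone keeps their endowment and the group total is 4 × 34 = 136.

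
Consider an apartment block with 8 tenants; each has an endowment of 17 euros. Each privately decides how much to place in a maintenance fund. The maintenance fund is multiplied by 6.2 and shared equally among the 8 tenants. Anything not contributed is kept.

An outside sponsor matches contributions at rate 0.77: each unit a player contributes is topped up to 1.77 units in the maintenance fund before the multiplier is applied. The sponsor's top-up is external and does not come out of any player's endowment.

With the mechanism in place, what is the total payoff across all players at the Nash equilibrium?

With the mechanism, a contributed unit returns 6.2 × 1.77 / 8 = 1.3718 per unit of net cost to the contributor — now above 1 — so contributing fully is weakly dominant for every player.
At the Nash equilibrium everyone contributes 17. Group total payoff = 6.2 × 1.77 × 136 = 1492.46.

1492.46 euros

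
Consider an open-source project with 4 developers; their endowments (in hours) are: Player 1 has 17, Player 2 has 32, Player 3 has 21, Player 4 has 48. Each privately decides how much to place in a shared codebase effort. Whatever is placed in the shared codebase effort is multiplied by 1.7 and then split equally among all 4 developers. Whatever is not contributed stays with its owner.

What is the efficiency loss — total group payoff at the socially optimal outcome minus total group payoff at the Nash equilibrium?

The private return per contributed unit is 1.7/4 = 0.4250 < 1 for every player regardless of endowment, so the Nash equilibrium is zero contribution and the group total is Σ E_j = 17 + 32 + 21 + 48 = 118.
Each contributed unit returns 1.700 to the group, so the social optimum is full contribution by everyone: group total = 1.700 × 118 = 200.60.
Efficiency loss = (1.700 − 1) × 118 = 82.60.

82.60 hours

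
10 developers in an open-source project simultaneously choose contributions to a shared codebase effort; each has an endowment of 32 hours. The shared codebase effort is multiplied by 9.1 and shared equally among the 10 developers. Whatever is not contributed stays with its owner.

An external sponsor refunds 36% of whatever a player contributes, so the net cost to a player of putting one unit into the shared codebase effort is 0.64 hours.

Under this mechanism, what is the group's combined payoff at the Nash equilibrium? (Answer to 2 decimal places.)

With the mechanism, a contributed unit returns (9.1/10) / 0.64 = 1.4219 per unit of net cost to the contributor — now above 1 — so contributing fully is weakly dominant for every player.
At the Nash equilibrium everyone contributes 32. Group total payoff = 10 × (32 × 0.36 + 9.1 × 32) = 3027.20.

3027.20 hours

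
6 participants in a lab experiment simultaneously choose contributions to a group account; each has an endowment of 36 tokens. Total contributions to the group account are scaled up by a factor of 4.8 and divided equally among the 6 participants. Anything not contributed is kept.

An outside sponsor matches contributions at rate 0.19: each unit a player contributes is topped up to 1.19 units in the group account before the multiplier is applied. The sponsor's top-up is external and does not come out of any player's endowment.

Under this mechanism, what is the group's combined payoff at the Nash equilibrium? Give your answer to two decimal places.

216.00 tokens

With the mechanism, a contributed unit returns 4.8 × 1.19 / 6 = 0.9520 per unit of net cost — still below 1 — so contributing 0 remains dominant for every player.
At the Nash equilibrium no one contributes; group total payoff = 6 × 36 = 216.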